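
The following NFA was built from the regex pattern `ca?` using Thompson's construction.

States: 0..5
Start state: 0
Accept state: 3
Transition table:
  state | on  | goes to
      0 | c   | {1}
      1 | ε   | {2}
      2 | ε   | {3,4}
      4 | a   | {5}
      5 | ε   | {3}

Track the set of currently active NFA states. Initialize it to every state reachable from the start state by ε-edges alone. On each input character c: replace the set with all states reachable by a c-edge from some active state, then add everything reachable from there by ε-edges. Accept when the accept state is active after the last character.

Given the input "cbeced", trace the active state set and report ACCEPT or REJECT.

Answer: REJECT

Derivation:
start: ε-closure({0}) = {0}
'c' @ 1: {1,2,3,4}  ✓accept
'b' @ 2: {}  — state set empty
rest 'eced' ignored (set empty)
after full input: {}  (accept=3 not in)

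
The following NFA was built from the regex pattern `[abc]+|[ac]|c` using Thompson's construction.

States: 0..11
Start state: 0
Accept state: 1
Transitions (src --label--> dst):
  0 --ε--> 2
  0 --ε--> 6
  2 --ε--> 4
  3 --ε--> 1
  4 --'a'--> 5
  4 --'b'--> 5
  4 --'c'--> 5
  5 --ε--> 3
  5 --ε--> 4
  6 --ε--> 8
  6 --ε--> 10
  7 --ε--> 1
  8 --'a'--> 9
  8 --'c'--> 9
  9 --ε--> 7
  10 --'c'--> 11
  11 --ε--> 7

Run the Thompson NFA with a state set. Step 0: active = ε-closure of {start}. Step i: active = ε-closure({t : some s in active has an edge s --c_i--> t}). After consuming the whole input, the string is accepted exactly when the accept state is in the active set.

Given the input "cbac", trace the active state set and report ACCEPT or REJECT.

start: ε-closure({0}) = {0,2,4,6,8,10}
'c' @ 1: {1,3,4,5,7,9,11}  (accept∈set)
'b' @ 2: {1,3,4,5}  (accept∈set)
'a' @ 3: {1,3,4,5}  (accept∈set)
'c' @ 4: {1,3,4,5}  (accept∈set)
final: {1,3,4,5}; accept 1 in set

Answer: ACCEPT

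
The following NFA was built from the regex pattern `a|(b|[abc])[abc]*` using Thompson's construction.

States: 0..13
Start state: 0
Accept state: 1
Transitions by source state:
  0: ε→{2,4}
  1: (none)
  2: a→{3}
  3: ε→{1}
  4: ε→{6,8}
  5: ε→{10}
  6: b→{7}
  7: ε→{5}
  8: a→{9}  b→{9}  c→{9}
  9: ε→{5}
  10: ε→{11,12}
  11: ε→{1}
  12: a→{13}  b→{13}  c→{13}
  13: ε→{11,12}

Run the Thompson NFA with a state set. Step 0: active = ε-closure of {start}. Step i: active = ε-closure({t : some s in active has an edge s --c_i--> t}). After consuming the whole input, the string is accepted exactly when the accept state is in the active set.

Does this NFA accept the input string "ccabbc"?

Answer: ACCEPT

Steps:
initial (ε-close {0}): {0,2,4,6,8}
'c' @ 1: {1,5,9,10,11,12}  [accepting]
'c' @ 2: {1,11,12,13}  [accepting]
'a' @ 3: {1,11,12,13}  [accepting]
'b' @ 4: {1,11,12,13}  [accepting]
'b' @ 5: {1,11,12,13}  [accepting]
'c' @ 6: {1,11,12,13}  [accepting]
after full input: {1,11,12,13}  (accept=1 in)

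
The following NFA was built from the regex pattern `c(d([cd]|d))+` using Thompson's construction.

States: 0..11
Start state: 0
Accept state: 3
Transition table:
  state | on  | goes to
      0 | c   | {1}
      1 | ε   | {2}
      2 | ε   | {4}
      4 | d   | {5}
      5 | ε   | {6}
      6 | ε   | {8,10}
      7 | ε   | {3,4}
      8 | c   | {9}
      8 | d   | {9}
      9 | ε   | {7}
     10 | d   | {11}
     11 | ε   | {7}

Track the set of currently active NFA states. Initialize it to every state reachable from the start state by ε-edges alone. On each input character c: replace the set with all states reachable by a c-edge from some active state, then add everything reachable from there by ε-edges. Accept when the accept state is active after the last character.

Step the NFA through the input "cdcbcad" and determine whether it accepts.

S₀ = ε-closure({0}) = {0}
'c' @ 1: {1,2,4}
'd' @ 2: {5,6,8,10}
'c' @ 3: {3,4,7,9}  ✓accept
'b' @ 4: {}  — dead — no transitions
rest 'cad' ignored (set empty)
after full input: {}  (accept=3 not in)

Answer: REJECT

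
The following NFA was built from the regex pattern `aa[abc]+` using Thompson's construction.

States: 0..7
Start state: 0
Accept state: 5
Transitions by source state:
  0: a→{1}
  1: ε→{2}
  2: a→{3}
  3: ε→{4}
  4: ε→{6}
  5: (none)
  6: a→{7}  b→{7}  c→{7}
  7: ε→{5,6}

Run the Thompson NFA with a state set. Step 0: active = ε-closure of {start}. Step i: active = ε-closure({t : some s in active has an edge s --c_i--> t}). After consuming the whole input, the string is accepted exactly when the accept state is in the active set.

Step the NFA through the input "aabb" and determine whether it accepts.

Answer: ACCEPT

Trace:
S₀ = ε-closure({0}) = {0}
'a' @ 1: {1,2}
'a' @ 2: {3,4,6}
'b' @ 3: {5,6,7}  [accepting]
'b' @ 4: {5,6,7}  [accepting]
end set {5,6,7} — state 5 in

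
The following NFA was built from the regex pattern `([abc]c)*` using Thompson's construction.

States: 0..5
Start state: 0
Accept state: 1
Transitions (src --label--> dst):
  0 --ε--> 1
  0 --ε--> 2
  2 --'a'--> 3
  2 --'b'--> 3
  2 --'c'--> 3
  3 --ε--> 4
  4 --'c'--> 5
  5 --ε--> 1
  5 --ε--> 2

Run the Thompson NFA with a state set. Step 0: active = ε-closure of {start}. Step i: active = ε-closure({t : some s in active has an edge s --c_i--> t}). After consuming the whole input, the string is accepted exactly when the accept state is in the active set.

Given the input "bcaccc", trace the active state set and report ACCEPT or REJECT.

Answer: ACCEPT

Steps:
initial (ε-close {0}): {0,1,2}
'b' @ 1: {3,4}
'c' @ 2: {1,2,5}  ✓accept
'a' @ 3: {3,4}
'c' @ 4: {1,2,5}  ✓accept
'c' @ 5: {3,4}
'c' @ 6: {1,2,5}  ✓accept
final: {1,2,5}; accept 1 in set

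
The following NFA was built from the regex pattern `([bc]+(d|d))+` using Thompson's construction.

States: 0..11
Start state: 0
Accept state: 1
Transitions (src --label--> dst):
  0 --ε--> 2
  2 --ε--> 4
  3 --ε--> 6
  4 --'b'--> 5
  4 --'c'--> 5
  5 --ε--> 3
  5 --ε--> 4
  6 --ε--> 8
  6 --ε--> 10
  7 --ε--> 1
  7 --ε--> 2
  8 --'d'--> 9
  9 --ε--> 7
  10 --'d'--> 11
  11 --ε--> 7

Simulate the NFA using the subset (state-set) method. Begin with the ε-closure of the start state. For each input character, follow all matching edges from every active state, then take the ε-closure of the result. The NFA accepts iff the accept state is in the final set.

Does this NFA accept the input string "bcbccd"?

initial (ε-close {0}): {0,2,4}
'b' @ 1: {3,4,5,6,8,10}
'c' @ 2: {3,4,5,6,8,10}
'b' @ 3: {3,4,5,6,8,10}
'c' @ 4: {3,4,5,6,8,10}
'c' @ 5: {3,4,5,6,8,10}
'd' @ 6: {1,2,4,7,9,11}  (accept∈set)
after full input: {1,2,4,7,9,11}  (accept=1 in)

Answer: ACCEPT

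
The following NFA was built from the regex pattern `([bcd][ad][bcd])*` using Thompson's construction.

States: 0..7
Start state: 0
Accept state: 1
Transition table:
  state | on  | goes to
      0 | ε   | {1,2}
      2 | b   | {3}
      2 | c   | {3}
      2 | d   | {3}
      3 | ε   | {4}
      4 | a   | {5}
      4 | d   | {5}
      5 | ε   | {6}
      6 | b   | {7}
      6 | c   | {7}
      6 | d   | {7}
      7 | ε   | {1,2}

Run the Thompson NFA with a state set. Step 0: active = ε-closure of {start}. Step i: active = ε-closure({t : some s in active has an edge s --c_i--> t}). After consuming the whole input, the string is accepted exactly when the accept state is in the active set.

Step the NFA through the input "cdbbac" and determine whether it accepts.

start: ε-closure({0}) = {0,1,2}
'c' @ 1: {3,4}
'd' @ 2: {5,6}
'b' @ 3: {1,2,7}  (accept∈set)
'b' @ 4: {3,4}
'a' @ 5: {5,6}
'c' @ 6: {1,2,7}  (accept∈set)
end set {1,2,7} — state 1 in

Answer: ACCEPT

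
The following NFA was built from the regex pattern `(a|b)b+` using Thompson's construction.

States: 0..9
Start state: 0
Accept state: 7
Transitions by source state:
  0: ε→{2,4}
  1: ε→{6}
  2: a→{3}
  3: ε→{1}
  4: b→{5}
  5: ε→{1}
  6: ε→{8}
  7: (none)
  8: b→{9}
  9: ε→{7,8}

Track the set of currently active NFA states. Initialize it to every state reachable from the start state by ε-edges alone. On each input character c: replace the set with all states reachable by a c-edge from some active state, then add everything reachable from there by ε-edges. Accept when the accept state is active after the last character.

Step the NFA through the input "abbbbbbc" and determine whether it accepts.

Answer: REJECT

Trace:
start: ε-closure({0}) = {0,2,4}
'a' @ 1: {1,3,6,8}
'b' @ 2: {7,8,9}  ✓accept
'b' @ 3: {7,8,9}  ✓accept
'b' @ 4: {7,8,9}  ✓accept
'b' @ 5: {7,8,9}  ✓accept
'b' @ 6: {7,8,9}  ✓accept
'b' @ 7: {7,8,9}  ✓accept
'c' @ 8: {}  — no active states
final: {}; accept 7 not in set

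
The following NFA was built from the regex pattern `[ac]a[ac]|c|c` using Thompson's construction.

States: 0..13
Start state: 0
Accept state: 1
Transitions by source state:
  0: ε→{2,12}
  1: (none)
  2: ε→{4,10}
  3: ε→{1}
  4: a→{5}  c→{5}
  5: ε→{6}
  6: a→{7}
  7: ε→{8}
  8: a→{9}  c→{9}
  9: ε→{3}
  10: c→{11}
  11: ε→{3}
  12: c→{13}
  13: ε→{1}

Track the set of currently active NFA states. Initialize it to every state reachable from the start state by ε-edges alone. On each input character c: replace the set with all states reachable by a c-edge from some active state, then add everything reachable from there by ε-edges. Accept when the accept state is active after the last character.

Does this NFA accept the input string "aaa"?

Answer: ACCEPT

Steps:
S₀ = ε-closure({0}) = {0,2,4,10,12}
'a' @ 1: {5,6}
'a' @ 2: {7,8}
'a' @ 3: {1,3,9}  (accept∈set)
after full input: {1,3,9}  (accept=1 in)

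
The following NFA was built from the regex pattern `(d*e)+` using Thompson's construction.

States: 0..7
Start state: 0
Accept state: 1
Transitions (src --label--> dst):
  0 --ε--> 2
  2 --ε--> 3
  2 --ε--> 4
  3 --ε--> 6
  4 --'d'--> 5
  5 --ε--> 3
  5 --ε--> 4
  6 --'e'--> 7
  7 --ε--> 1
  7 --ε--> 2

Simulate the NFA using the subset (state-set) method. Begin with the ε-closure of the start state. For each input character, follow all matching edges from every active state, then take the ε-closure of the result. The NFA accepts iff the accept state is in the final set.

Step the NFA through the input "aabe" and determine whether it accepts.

Answer: REJECT

Steps:
S₀ = ε-closure({0}) = {0,2,3,4,6}
'a' @ 1: {}  — dead — no transitions
rest 'abe' ignored (set empty)
final: {}; accept 1 not in set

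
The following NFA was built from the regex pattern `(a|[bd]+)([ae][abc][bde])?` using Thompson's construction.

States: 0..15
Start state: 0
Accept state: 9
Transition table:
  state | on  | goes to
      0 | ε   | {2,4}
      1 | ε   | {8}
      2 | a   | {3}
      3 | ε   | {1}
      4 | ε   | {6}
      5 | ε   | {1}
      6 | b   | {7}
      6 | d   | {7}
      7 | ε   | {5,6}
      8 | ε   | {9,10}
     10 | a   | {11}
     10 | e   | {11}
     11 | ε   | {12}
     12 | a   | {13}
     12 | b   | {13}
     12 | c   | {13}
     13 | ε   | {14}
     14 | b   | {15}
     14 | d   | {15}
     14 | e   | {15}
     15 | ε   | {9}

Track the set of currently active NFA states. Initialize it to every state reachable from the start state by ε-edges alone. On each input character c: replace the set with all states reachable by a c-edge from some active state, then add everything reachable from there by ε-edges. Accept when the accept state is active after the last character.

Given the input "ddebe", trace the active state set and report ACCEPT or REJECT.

start: ε-closure({0}) = {0,2,4,6}
'd' @ 1: {1,5,6,7,8,9,10}  ✓accept
'd' @ 2: {1,5,6,7,8,9,10}  ✓accept
'e' @ 3: {11,12}
'b' @ 4: {13,14}
'e' @ 5: {9,15}  ✓accept
end set {9,15} — state 9 in

Answer: ACCEPT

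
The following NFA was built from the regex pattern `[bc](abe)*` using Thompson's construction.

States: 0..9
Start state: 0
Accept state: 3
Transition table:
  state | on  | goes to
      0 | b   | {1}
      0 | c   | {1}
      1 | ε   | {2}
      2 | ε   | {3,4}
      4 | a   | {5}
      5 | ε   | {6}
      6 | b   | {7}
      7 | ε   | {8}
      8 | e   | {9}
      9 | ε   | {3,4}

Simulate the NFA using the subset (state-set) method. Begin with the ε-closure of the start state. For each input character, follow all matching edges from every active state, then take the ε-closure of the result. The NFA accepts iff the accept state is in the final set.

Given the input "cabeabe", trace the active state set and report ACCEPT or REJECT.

initial (ε-close {0}): {0}
'c' @ 1: {1,2,3,4}  [accepting]
'a' @ 2: {5,6}
'b' @ 3: {7,8}
'e' @ 4: {3,4,9}  [accepting]
'a' @ 5: {5,6}
'b' @ 6: {7,8}
'e' @ 7: {3,4,9}  [accepting]
end set {3,4,9} — state 3 in

Answer: ACCEPT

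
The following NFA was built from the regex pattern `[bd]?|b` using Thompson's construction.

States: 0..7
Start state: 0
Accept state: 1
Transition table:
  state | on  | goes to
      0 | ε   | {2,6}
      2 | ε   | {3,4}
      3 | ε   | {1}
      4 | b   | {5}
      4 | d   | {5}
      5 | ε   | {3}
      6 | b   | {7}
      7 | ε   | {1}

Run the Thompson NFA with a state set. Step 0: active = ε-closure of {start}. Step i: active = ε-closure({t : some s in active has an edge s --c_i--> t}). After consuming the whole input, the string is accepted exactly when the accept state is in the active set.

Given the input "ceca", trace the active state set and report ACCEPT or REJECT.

S₀ = ε-closure({0}) = {0,1,2,3,4,6}
'c' @ 1: {}  — state set empty
rest 'eca' ignored (set empty)
after full input: {}  (accept=1 not in)

Answer: REJECT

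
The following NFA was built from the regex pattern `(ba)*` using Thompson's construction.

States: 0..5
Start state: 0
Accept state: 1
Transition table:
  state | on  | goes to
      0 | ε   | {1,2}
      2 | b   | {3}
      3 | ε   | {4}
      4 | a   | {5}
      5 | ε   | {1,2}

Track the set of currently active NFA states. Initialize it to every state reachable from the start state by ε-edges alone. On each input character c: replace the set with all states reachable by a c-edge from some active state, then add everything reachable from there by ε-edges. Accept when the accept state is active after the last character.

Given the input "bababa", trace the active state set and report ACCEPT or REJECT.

start: ε-closure({0}) = {0,1,2}
'b' @ 1: {3,4}
'a' @ 2: {1,2,5}  (accept∈set)
'b' @ 3: {3,4}
'a' @ 4: {1,2,5}  (accept∈set)
'b' @ 5: {3,4}
'a' @ 6: {1,2,5}  (accept∈set)
final: {1,2,5}; accept 1 in set

Answer: ACCEPT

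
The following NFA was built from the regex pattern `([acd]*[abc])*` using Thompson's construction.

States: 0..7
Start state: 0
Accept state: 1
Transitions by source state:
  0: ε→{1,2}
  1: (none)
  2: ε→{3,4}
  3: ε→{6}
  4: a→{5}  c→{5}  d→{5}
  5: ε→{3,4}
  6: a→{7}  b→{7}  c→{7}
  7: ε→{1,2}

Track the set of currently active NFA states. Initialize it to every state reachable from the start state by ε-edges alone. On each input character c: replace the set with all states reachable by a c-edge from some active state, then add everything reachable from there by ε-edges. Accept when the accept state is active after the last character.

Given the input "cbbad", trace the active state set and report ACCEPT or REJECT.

start: ε-closure({0}) = {0,1,2,3,4,6}
'c' @ 1: {1,2,3,4,5,6,7}  ✓accept
'b' @ 2: {1,2,3,4,6,7}  ✓accept
'b' @ 3: {1,2,3,4,6,7}  ✓accept
'a' @ 4: {1,2,3,4,5,6,7}  ✓accept
'd' @ 5: {3,4,5,6}
final: {3,4,5,6}; accept 1 not in set

Answer: REJECT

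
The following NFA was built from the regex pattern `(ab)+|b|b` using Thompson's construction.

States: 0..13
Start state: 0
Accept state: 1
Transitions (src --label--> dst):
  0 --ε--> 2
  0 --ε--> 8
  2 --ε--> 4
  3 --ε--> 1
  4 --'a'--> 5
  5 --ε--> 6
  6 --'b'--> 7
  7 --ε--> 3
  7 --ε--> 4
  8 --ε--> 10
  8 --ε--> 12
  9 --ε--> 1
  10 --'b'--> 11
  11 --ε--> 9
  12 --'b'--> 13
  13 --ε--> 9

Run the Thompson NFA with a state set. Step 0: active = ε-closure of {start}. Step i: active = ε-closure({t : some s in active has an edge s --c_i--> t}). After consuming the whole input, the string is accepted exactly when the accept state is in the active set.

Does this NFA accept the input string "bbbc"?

Answer: REJECT

Trace:
initial (ε-close {0}): {0,2,4,8,10,12}
'b' @ 1: {1,9,11,13}  (accept∈set)
'b' @ 2: {}  — no active states
rest 'bc' ignored (set empty)
end set {} — state 1 not in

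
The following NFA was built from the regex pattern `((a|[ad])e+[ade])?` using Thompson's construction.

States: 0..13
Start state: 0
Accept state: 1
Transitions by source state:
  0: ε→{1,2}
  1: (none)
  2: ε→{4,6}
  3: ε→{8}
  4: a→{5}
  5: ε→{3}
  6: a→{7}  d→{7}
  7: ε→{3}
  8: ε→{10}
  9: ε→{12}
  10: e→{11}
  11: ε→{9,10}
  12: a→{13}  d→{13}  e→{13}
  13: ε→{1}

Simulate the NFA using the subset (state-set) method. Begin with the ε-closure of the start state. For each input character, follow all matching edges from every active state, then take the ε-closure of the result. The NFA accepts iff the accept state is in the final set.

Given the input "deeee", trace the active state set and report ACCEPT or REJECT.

initial (ε-close {0}): {0,1,2,4,6}
'd' @ 1: {3,7,8,10}
'e' @ 2: {9,10,11,12}
'e' @ 3: {1,9,10,11,12,13}  ✓accept
'e' @ 4: {1,9,10,11,12,13}  ✓accept
'e' @ 5: {1,9,10,11,12,13}  ✓accept
after full input: {1,9,10,11,12,13}  (accept=1 in)

Answer: ACCEPT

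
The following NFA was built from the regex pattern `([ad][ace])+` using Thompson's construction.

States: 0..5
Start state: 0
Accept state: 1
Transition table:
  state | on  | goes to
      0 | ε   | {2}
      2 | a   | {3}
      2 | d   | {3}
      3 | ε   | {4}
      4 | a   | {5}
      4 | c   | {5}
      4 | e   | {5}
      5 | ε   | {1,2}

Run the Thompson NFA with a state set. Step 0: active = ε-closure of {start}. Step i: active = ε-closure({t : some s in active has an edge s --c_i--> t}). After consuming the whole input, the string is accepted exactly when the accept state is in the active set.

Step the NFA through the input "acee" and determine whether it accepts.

initial (ε-close {0}): {0,2}
'a' @ 1: {3,4}
'c' @ 2: {1,2,5}  [accepting]
'e' @ 3: {}  — dead — no transitions
rest 'e' ignored (set empty)
end set {} — state 1 not in

Answer: REJECT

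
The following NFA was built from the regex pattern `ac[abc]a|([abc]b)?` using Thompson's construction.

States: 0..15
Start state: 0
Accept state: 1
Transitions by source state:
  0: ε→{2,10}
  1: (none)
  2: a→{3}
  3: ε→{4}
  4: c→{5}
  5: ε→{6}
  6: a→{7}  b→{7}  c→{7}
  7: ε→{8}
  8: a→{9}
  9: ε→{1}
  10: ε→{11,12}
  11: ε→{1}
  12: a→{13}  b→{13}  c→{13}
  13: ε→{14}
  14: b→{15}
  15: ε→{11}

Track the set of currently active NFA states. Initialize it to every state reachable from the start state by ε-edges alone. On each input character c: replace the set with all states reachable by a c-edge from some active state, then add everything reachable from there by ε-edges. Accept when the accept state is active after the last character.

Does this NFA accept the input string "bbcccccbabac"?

Answer: REJECT

Steps:
start: ε-closure({0}) = {0,1,2,10,11,12}
'b' @ 1: {13,14}
'b' @ 2: {1,11,15}  (accept∈set)
'c' @ 3: {}  — no active states
rest 'ccccbabac' ignored (set empty)
final: {}; accept 1 not in set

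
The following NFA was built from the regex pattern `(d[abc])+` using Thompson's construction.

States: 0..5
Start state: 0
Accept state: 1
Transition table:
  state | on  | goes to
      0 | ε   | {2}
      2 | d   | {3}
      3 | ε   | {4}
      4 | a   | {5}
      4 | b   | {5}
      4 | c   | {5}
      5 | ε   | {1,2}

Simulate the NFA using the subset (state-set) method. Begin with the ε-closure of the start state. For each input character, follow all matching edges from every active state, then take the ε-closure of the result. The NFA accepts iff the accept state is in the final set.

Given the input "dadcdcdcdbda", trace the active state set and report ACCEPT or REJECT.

initial (ε-close {0}): {0,2}
'd' @ 1: {3,4}
'a' @ 2: {1,2,5}  [accepting]
'd' @ 3: {3,4}
'c' @ 4: {1,2,5}  [accepting]
'd' @ 5: {3,4}
'c' @ 6: {1,2,5}  [accepting]
'd' @ 7: {3,4}
'c' @ 8: {1,2,5}  [accepting]
'd' @ 9: {3,4}
'b' @ 10: {1,2,5}  [accepting]
'd' @ 11: {3,4}
'a' @ 12: {1,2,5}  [accepting]
final: {1,2,5}; accept 1 in set

Answer: ACCEPT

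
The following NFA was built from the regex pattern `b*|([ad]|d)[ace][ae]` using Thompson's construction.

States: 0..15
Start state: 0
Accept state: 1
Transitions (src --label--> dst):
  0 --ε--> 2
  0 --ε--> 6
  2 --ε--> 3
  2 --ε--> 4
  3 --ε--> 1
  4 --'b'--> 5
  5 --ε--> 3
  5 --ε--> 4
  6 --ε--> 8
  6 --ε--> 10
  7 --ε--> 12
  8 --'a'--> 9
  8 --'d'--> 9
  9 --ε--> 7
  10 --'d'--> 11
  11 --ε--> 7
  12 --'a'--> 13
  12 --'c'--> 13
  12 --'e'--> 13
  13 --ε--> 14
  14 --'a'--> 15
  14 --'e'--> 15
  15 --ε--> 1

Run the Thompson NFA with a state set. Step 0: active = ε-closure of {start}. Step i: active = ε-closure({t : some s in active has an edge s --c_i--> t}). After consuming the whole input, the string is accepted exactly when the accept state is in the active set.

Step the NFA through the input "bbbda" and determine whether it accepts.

Answer: REJECT

Trace:
start: ε-closure({0}) = {0,1,2,3,4,6,8,10}
'b' @ 1: {1,3,4,5}  (accept∈set)
'b' @ 2: {1,3,4,5}  (accept∈set)
'b' @ 3: {1,3,4,5}  (accept∈set)
'd' @ 4: {}  — state set empty
rest 'a' ignored (set empty)
final: {}; accept 1 not in set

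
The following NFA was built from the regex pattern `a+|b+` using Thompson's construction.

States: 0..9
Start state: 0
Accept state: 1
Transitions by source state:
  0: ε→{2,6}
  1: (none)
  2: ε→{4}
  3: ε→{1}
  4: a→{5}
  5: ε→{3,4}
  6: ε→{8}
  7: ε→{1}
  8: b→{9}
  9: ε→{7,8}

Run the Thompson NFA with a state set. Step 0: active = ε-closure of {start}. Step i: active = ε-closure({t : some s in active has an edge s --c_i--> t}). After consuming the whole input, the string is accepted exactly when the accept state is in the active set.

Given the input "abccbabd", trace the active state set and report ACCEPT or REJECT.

S₀ = ε-closure({0}) = {0,2,4,6,8}
'a' @ 1: {1,3,4,5}  (accept∈set)
'b' @ 2: {}  — state set empty
rest 'ccbabd' ignored (set empty)
final: {}; accept 1 not in set

Answer: REJECT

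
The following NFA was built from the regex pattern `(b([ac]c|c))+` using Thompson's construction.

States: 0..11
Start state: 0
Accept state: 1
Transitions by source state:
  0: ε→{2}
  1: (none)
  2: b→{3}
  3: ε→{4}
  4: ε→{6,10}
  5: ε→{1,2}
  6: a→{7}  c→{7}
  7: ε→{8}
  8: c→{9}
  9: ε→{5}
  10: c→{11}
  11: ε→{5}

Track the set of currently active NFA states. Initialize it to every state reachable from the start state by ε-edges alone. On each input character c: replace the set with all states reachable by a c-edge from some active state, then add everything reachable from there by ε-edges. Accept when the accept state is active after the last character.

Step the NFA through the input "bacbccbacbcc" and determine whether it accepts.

Answer: ACCEPT

Derivation:
initial (ε-close {0}): {0,2}
'b' @ 1: {3,4,6,10}
'a' @ 2: {7,8}
'c' @ 3: {1,2,5,9}  [accepting]
'b' @ 4: {3,4,6,10}
'c' @ 5: {1,2,5,7,8,11}  [accepting]
'c' @ 6: {1,2,5,9}  [accepting]
'b' @ 7: {3,4,6,10}
'a' @ 8: {7,8}
'c' @ 9: {1,2,5,9}  [accepting]
'b' @ 10: {3,4,6,10}
'c' @ 11: {1,2,5,7,8,11}  [accepting]
'c' @ 12: {1,2,5,9}  [accepting]
after full input: {1,2,5,9}  (accept=1 in)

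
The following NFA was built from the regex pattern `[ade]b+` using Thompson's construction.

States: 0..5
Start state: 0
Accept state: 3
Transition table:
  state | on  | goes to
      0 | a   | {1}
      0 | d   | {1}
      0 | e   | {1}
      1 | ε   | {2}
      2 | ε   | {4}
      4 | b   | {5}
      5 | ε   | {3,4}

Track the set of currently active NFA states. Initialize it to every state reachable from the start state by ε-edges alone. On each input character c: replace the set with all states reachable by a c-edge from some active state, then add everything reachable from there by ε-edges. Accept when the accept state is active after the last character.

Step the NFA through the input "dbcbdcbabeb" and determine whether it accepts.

start: ε-closure({0}) = {0}
'd' @ 1: {1,2,4}
'b' @ 2: {3,4,5}  (accept∈set)
'c' @ 3: {}  — dead — no transitions
rest 'bdcbabeb' ignored (set empty)
final: {}; accept 3 not in set

Answer: REJECT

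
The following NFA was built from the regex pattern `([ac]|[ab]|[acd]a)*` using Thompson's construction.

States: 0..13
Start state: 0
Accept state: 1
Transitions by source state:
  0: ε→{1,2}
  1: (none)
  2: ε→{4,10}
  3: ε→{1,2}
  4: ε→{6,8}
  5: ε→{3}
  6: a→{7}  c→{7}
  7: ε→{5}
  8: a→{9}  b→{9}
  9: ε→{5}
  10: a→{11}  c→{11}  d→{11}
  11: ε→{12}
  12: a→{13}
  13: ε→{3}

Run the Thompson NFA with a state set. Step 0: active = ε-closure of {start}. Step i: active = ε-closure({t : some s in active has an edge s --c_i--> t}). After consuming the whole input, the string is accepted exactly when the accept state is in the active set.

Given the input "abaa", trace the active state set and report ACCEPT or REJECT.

initial (ε-close {0}): {0,1,2,4,6,8,10}
'a' @ 1: {1,2,3,4,5,6,7,8,9,10,11,12}  [accepting]
'b' @ 2: {1,2,3,4,5,6,8,9,10}  [accepting]
'a' @ 3: {1,2,3,4,5,6,7,8,9,10,11,12}  [accepting]
'a' @ 4: {1,2,3,4,5,6,7,8,9,10,11,12,13}  [accepting]
final: {1,2,3,4,5,6,7,8,9,10,11,12,13}; accept 1 in set

Answer: ACCEPT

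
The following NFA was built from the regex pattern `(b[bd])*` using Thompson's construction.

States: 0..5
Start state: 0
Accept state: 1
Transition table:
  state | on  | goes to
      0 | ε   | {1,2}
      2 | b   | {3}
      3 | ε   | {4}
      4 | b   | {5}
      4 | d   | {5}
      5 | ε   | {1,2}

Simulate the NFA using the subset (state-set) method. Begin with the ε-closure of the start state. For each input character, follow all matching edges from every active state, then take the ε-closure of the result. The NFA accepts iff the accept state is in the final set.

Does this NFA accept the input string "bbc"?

start: ε-closure({0}) = {0,1,2}
'b' @ 1: {3,4}
'b' @ 2: {1,2,5}  [accepting]
'c' @ 3: {}  — state set empty
final: {}; accept 1 not in set

Answer: REJECT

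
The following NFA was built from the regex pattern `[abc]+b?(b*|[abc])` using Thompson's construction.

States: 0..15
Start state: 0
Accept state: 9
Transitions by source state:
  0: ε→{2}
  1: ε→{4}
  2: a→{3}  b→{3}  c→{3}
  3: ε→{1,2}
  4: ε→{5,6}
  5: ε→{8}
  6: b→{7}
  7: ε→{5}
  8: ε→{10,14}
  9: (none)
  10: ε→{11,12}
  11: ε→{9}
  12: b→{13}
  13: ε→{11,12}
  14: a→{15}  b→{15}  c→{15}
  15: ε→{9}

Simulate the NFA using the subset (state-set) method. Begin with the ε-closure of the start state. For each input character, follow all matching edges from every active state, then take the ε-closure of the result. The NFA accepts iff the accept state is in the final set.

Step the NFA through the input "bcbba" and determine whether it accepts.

start: ε-closure({0}) = {0,2}
'b' @ 1: {1,2,3,4,5,6,8,9,10,11,12,14}  (accept∈set)
'c' @ 2: {1,2,3,4,5,6,8,9,10,11,12,14,15}  (accept∈set)
'b' @ 3: {1,2,3,4,5,6,7,8,9,10,11,12,13,14,15}  (accept∈set)
'b' @ 4: {1,2,3,4,5,6,7,8,9,10,11,12,13,14,15}  (accept∈set)
'a' @ 5: {1,2,3,4,5,6,8,9,10,11,12,14,15}  (accept∈set)
after full input: {1,2,3,4,5,6,8,9,10,11,12,14,15}  (accept=9 in)

Answer: ACCEPT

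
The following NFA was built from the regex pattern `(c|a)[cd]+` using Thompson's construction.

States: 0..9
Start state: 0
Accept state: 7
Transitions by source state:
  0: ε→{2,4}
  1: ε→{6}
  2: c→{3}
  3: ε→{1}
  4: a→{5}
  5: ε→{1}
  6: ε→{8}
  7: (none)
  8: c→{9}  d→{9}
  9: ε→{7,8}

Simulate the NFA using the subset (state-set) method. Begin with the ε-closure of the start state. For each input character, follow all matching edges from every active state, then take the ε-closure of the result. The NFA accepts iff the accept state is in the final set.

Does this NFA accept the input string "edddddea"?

Answer: REJECT

Trace:
S₀ = ε-closure({0}) = {0,2,4}
'e' @ 1: {}  — no active states
rest 'dddddea' ignored (set empty)
end set {} — state 7 not in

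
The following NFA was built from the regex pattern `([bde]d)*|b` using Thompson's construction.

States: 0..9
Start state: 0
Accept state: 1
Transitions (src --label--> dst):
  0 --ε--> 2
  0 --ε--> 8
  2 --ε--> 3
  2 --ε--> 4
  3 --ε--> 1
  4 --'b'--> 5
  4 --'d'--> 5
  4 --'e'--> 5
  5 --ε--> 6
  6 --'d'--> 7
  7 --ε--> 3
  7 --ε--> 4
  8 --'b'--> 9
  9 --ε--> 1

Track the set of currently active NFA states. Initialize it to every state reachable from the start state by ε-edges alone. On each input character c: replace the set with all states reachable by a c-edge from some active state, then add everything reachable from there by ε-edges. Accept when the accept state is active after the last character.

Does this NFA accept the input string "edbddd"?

initial (ε-close {0}): {0,1,2,3,4,8}
'e' @ 1: {5,6}
'd' @ 2: {1,3,4,7}  (accept∈set)
'b' @ 3: {5,6}
'd' @ 4: {1,3,4,7}  (accept∈set)
'd' @ 5: {5,6}
'd' @ 6: {1,3,4,7}  (accept∈set)
final: {1,3,4,7}; accept 1 in set

Answer: ACCEPT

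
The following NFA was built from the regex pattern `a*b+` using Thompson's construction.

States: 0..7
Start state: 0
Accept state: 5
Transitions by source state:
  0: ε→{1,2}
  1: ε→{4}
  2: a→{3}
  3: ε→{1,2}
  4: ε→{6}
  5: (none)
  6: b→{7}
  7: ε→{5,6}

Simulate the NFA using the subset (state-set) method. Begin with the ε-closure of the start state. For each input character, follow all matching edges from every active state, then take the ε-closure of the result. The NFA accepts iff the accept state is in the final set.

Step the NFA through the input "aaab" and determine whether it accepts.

S₀ = ε-closure({0}) = {0,1,2,4,6}
'a' @ 1: {1,2,3,4,6}
'a' @ 2: {1,2,3,4,6}
'a' @ 3: {1,2,3,4,6}
'b' @ 4: {5,6,7}  ✓accept
end set {5,6,7} — state 5 in

Answer: ACCEPT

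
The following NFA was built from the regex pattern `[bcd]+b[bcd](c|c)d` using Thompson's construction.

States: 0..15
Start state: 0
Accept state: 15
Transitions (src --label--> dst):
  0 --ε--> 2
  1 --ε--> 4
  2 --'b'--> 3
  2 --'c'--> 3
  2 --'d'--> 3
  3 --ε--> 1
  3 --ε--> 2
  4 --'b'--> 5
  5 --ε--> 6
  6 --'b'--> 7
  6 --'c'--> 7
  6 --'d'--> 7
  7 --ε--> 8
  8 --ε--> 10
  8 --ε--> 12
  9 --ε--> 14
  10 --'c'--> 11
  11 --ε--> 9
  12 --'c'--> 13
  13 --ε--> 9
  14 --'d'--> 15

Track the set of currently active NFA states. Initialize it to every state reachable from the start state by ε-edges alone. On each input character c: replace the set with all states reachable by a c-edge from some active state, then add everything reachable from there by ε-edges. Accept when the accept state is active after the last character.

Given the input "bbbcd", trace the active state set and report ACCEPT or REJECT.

Answer: ACCEPT

Steps:
S₀ = ε-closure({0}) = {0,2}
'b' @ 1: {1,2,3,4}
'b' @ 2: {1,2,3,4,5,6}
'b' @ 3: {1,2,3,4,5,6,7,8,10,12}
'c' @ 4: {1,2,3,4,7,8,9,10,11,12,13,14}
'd' @ 5: {1,2,3,4,15}  [accepting]
after full input: {1,2,3,4,15}  (accept=15 in)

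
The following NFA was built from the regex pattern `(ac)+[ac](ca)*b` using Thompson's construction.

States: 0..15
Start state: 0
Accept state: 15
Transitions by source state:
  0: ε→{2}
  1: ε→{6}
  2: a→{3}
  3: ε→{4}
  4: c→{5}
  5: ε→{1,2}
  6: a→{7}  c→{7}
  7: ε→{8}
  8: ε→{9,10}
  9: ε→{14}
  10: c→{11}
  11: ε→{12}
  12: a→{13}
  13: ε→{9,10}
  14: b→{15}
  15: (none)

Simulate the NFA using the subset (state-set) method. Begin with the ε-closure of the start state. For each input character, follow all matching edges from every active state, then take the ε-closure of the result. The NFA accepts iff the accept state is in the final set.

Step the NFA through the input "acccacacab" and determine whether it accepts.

Answer: ACCEPT

Steps:
initial (ε-close {0}): {0,2}
'a' @ 1: {3,4}
'c' @ 2: {1,2,5,6}
'c' @ 3: {7,8,9,10,14}
'c' @ 4: {11,12}
'a' @ 5: {9,10,13,14}
'c' @ 6: {11,12}
'a' @ 7: {9,10,13,14}
'c' @ 8: {11,12}
'a' @ 9: {9,10,13,14}
'b' @ 10: {15}  ✓accept
final: {15}; accept 15 in set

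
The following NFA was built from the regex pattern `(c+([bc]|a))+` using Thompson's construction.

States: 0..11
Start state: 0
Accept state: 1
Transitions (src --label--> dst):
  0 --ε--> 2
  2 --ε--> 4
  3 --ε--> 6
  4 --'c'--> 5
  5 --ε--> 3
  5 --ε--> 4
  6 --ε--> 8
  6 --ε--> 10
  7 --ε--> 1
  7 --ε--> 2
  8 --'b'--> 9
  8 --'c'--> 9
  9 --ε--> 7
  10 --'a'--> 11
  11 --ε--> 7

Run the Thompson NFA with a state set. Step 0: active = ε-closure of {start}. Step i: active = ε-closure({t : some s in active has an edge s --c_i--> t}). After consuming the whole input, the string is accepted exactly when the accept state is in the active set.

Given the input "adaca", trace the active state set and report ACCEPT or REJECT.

Answer: REJECT

Derivation:
start: ε-closure({0}) = {0,2,4}
'a' @ 1: {}  — state set empty
rest 'daca' ignored (set empty)
after full input: {}  (accept=1 not in)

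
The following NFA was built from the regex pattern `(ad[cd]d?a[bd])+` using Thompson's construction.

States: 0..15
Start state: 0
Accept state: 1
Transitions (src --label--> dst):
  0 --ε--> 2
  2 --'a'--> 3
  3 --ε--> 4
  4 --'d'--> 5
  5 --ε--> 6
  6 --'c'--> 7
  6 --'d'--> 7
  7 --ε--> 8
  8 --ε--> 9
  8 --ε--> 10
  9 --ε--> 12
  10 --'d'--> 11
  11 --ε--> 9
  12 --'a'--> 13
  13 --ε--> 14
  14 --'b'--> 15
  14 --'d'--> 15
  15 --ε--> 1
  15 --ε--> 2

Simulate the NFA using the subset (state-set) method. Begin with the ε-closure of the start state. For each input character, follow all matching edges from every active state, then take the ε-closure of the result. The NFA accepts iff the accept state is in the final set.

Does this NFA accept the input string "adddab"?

Answer: ACCEPT

Steps:
start: ε-closure({0}) = {0,2}
'a' @ 1: {3,4}
'd' @ 2: {5,6}
'd' @ 3: {7,8,9,10,12}
'd' @ 4: {9,11,12}
'a' @ 5: {13,14}
'b' @ 6: {1,2,15}  (accept∈set)
end set {1,2,15} — state 1 in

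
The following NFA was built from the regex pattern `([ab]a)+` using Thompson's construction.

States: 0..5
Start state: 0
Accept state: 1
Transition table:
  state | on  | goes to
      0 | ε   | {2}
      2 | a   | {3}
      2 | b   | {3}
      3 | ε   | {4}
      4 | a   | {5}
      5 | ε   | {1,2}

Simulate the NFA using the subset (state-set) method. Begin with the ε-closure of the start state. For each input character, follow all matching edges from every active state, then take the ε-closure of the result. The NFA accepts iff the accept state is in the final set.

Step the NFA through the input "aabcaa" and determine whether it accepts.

Answer: REJECT

Trace:
S₀ = ε-closure({0}) = {0,2}
'a' @ 1: {3,4}
'a' @ 2: {1,2,5}  ✓accept
'b' @ 3: {3,4}
'c' @ 4: {}  — state set empty
rest 'aa' ignored (set empty)
end set {} — state 1 not in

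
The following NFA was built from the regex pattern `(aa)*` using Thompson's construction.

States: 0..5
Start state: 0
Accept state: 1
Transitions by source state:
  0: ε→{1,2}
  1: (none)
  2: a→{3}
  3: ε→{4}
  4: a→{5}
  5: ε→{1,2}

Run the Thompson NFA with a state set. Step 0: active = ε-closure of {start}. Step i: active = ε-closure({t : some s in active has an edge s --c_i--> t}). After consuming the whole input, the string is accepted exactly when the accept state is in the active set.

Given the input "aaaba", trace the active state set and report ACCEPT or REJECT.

start: ε-closure({0}) = {0,1,2}
'a' @ 1: {3,4}
'a' @ 2: {1,2,5}  ✓accept
'a' @ 3: {3,4}
'b' @ 4: {}  — no active states
rest 'a' ignored (set empty)
final: {}; accept 1 not in set

Answer: REJECT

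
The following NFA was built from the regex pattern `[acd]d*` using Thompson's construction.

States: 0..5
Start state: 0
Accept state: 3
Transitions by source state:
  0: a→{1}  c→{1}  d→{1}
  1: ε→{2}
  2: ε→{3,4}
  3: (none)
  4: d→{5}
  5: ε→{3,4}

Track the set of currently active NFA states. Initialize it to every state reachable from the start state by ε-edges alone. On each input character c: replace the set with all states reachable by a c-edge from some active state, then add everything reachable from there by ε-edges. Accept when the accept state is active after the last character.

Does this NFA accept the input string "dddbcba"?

Answer: REJECT

Derivation:
initial (ε-close {0}): {0}
'd' @ 1: {1,2,3,4}  [accepting]
'd' @ 2: {3,4,5}  [accepting]
'd' @ 3: {3,4,5}  [accepting]
'b' @ 4: {}  — no active states
rest 'cba' ignored (set empty)
end set {} — state 3 not in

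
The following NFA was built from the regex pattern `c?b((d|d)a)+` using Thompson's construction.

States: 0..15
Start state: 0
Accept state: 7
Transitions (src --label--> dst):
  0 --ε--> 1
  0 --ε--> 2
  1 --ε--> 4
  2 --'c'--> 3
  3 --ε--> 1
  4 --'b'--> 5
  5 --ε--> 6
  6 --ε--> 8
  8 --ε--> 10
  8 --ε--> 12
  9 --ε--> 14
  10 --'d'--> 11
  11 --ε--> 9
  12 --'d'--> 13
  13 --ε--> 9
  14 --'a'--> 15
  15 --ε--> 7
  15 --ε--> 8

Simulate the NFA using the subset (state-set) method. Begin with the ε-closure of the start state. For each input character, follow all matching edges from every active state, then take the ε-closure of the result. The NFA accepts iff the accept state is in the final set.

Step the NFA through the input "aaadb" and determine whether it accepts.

start: ε-closure({0}) = {0,1,2,4}
'a' @ 1: {}  — no active states
rest 'aadb' ignored (set empty)
final: {}; accept 7 not in set

Answer: REJECT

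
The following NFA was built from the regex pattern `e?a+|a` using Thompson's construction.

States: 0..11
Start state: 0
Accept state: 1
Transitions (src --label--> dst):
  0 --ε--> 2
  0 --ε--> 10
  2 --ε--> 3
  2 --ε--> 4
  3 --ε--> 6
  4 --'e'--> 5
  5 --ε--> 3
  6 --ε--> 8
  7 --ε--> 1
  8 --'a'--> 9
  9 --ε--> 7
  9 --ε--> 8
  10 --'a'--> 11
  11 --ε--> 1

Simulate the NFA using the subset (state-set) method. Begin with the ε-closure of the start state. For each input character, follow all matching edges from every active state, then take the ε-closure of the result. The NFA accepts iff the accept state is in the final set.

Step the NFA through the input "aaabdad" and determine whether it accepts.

initial (ε-close {0}): {0,2,3,4,6,8,10}
'a' @ 1: {1,7,8,9,11}  (accept∈set)
'a' @ 2: {1,7,8,9}  (accept∈set)
'a' @ 3: {1,7,8,9}  (accept∈set)
'b' @ 4: {}  — state set empty
rest 'dad' ignored (set empty)
end set {} — state 1 not in

Answer: REJECT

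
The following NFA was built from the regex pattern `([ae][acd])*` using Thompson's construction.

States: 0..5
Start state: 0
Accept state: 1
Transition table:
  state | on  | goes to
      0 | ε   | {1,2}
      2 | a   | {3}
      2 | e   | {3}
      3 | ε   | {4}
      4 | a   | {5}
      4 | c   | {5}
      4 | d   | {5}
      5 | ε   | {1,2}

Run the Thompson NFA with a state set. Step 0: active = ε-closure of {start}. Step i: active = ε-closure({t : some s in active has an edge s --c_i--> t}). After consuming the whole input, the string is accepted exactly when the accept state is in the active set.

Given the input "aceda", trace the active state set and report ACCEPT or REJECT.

Answer: REJECT

Steps:
start: ε-closure({0}) = {0,1,2}
'a' @ 1: {3,4}
'c' @ 2: {1,2,5}  ✓accept
'e' @ 3: {3,4}
'd' @ 4: {1,2,5}  ✓accept
'a' @ 5: {3,4}
end set {3,4} — state 1 not in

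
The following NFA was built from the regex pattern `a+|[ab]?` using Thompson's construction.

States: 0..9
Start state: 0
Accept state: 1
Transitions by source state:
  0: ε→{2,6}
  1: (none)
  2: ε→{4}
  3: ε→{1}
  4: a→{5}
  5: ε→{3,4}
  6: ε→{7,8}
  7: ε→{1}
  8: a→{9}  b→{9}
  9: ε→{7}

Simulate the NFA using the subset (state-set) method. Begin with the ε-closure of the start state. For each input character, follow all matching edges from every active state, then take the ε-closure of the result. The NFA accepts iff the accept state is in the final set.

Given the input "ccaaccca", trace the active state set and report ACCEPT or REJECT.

start: ε-closure({0}) = {0,1,2,4,6,7,8}
'c' @ 1: {}  — dead — no transitions
rest 'caaccca' ignored (set empty)
end set {} — state 1 not in

Answer: REJECT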